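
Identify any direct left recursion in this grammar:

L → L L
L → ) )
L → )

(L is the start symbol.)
Yes, L is left-recursive

L → L L: LEFT RECURSIVE (starts with L)
L → ) ): starts with ')'
L → ): starts with ')'

The grammar has direct left recursion on: L.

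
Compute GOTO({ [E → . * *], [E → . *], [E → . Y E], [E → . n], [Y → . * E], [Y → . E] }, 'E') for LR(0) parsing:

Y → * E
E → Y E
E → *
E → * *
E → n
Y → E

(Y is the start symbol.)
GOTO(I, 'E') = CLOSURE({ [A → αX.β] : [A → α.Xβ] ∈ I, X = 'E' })

Items with dot before 'E', with the dot advanced:
  [Y → . E] → [Y → E .]
Closure adds nothing (no advanced item has the dot before a non-terminal).

GOTO = { [Y → E .] }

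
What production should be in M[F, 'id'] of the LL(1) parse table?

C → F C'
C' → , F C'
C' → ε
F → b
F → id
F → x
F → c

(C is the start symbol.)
To find M[F, 'id'], we find productions for F where 'id' is in the predict set (PREDICT(N → α) = (FIRST(α) \ {ε}) ∪ (FOLLOW(N) if α ⇒* ε)).

F → b: PREDICT = { 'b' }
F → id: PREDICT = { 'id' }
  'id' is in predict set, so this production goes in M[F, 'id']
F → x: PREDICT = { 'x' }
F → c: PREDICT = { 'c' }

M[F, 'id'] = F → id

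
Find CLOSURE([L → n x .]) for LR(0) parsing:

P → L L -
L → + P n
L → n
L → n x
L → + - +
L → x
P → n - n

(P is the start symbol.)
{ [L → n x .] }

To compute CLOSURE, for each item [A → α.Bβ] where B is a non-terminal, add [B → .γ] for all productions B → γ; repeat for the newly added items until nothing changes.

Start with: [L → n x .]
The dot is at the end, so nothing is added.

CLOSURE = { [L → n x .] }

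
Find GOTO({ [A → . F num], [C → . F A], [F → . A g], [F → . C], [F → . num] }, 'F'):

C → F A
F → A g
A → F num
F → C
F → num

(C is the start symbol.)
{ [A → . F num], [A → F . num], [C → . F A], [C → F . A], [F → . A g], [F → . C], [F → . num] }

GOTO(I, 'F') = CLOSURE({ [A → αX.β] : [A → α.Xβ] ∈ I, X = 'F' })

Items with dot before 'F', with the dot advanced:
  [A → . F num] → [A → F . num]
  [C → . F A] → [C → F . A]
Closure of the advanced items:
  [C → F . A] has the dot before A: add [A → . F num]
  [A → . F num] has the dot before F: add [F → . A g], [F → . C], [F → . num]
  [F → . C] has the dot before C: add [C → . F A]

GOTO = { [A → . F num], [A → F . num], [C → . F A], [C → F . A], [F → . A g], [F → . C], [F → . num] }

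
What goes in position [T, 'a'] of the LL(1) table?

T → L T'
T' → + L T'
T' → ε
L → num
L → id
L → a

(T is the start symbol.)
T → L T'

To find M[T, 'a'], we find productions for T where 'a' is in the predict set (PREDICT(N → α) = (FIRST(α) \ {ε}) ∪ (FOLLOW(N) if α ⇒* ε)).

Relevant sets:
  FIRST(L) = { 'a', 'id', 'num' }

T → L T': PREDICT = { 'a', 'id', 'num' }
  'a' is in predict set, so this production goes in M[T, 'a']

M[T, 'a'] = T → L T'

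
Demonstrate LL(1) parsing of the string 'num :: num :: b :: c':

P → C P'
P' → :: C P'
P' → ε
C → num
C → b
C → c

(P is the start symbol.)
Stack is shown with the top on the left.

Stack      Input                   Action
-----------------------------------------
P $        num :: num :: b :: c $  output P → C P'
C P' $     num :: num :: b :: c $  output C → num
num P' $   num :: num :: b :: c $  match 'num'
P' $       :: num :: b :: c $      output P' → :: C P'
:: C P' $  :: num :: b :: c $      match '::'
C P' $     num :: b :: c $         output C → num
num P' $   num :: b :: c $         match 'num'
P' $       :: b :: c $             output P' → :: C P'
:: C P' $  :: b :: c $             match '::'
C P' $     b :: c $                output C → b
b P' $     b :: c $                match 'b'
P' $       :: c $                  output P' → :: C P'
:: C P' $  :: c $                  match '::'
C P' $     c $                     output C → c
c P' $     c $                     match 'c'
P' $       $                       output P' → ε
$          $                       accept

The string is accepted.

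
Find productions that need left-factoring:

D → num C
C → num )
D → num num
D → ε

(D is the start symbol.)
Yes, D has productions with common prefix 'num'

Left-factoring is needed when two productions for the same non-terminal
share a common prefix on the right-hand side.

Productions for D:
  D → num C
  D → num num
  D → ε

Found common prefix 'num' in productions for D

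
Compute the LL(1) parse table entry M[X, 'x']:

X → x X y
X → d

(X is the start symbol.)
X → x X y

To find M[X, 'x'], we find productions for X where 'x' is in the predict set (PREDICT(N → α) = (FIRST(α) \ {ε}) ∪ (FOLLOW(N) if α ⇒* ε)).

X → x X y: PREDICT = { 'x' }
  'x' is in predict set, so this production goes in M[X, 'x']
X → d: PREDICT = { 'd' }

M[X, 'x'] = X → x X y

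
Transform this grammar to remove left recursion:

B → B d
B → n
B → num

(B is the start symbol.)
B is directly left-recursive. The standard transformation for
  A → A α₁ | ... | A α_m | β₁ | ... | β_n
is
  A  → β₁ A' | ... | β_n A'
  A' → α₁ A' | ... | α_m A' | ε

B → n becomes B → n B'
B → num becomes B → num B'
B → B d becomes B' → d B'
Add B' → ε

Resulting grammar:
B → n B'
B → num B'
B' → d B'
B' → ε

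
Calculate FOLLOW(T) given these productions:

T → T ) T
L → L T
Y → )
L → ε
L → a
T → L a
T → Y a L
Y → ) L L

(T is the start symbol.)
T is the start symbol, so $ ∈ FOLLOW(T).
In T → T ) T: T is followed by ')' T, add FIRST(')' T) \ {ε} = { ')' }
In T → T ) T: T is at the end; this adds FOLLOW(T) to itself — nothing new
In L → L T: T is at the end, add FOLLOW(L)

The FOLLOW sets referred to above (computed the same way, to a fixed point):
  FOLLOW(L) = { $, ')', 'a' }

Taking the union: FOLLOW(T) = { $, ')', 'a' }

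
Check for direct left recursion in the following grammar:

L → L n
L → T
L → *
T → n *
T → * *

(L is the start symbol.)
L → L n: LEFT RECURSIVE (starts with L)
L → T: starts with T
L → *: starts with '*'
T → n *: starts with n
T → * *: starts with '*'

The grammar has direct left recursion on: L.

Answer: Yes, L is left-recursive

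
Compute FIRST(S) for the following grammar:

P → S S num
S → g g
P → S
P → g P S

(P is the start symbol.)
{ 'g' }

To compute FIRST(S), examine every production with S on the left-hand side, reading each right-hand side left to right until a non-nullable symbol is reached.

From S → g g:
  - g is a terminal: add 'g' and stop

Collecting: FIRST(S) = { 'g' }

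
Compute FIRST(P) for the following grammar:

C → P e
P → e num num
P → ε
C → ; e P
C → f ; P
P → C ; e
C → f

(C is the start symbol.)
{ ';', 'e', 'f', ε }

FIRST sets of the other non-terminals involved (by the same procedure, iterated to a fixed point):
  FIRST(C) = { ';', 'e', 'f' }

From P → e num num:
  - e is a terminal: add 'e' and stop
From P → ε:
  - ε-production, so ε ∈ FIRST(P)
From P → C ; e:
  - C is a non-terminal: add FIRST(C) \ {ε} = { ';', 'e', 'f' }
    C is not nullable, so stop

Collecting: FIRST(P) = { ';', 'e', 'f', ε }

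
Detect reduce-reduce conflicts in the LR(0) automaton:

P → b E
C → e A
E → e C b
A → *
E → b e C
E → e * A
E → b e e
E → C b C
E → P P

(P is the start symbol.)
A reduce-reduce conflict occurs when an LR(0) state has two complete items [A → α .] and [B → β .] — both call for a reduction, and with no lookahead the parser cannot choose between them.

Augment with P' → P and build the canonical LR(0) collection (I0 = CLOSURE({[P' → . P]}), then GOTO on every symbol after a dot until no new states appear). It has 21 states:
  I0: { [P → . b E], [P' → . P] }  — shift
  I1: { [P' → P .] }  — accept
  I2: { [C → . e A], [E → . C b C], [E → . P P], [E → . b e C], [E → . b e e], [E → . e * A], [E → . e C b], [P → . b E], [P → b . E] }  — shift
  I3: { [E → C . b C] }  — shift
  I4: { [P → b E .] }  — reduce
  I5: { [E → P . P], [P → . b E] }  — shift
  I6: { [C → . e A], [E → . C b C], [E → . P P], [E → . b e C], [E → . b e e], [E → . e * A], [E → . e C b], [E → b . e C], [E → b . e e], [P → . b E], [P → b . E] }  — shift
  I7: { [A → . *], [C → . e A], [C → e . A], [E → e . * A], [E → e . C b] }  — shift
  I8: { [A → * .], [A → . *], [E → e * . A] }  — shift, reduce
  I9: { [C → e A .] }  — reduce
  I10: { [E → e C . b] }  — shift
  I11: { [A → . *], [C → e . A] }  — shift
  I12: { [A → * .] }  — reduce
  I13: { [E → e C b .] }  — reduce
  I14: { [E → e * A .] }  — reduce
  I15: { [A → . *], [C → . e A], [C → e . A], [E → b e . C], [E → b e . e], [E → e . * A], [E → e . C b] }  — shift
  I16: { [E → b e C .], [E → e C . b] }  — shift, reduce
  I17: { [A → . *], [C → e . A], [E → b e e .] }  — shift, reduce
  I18: { [E → P P .] }  — reduce
  I19: { [C → . e A], [E → C b . C] }  — shift
  I20: { [E → C b C .] }  — reduce

No state contains more than one complete item.

Answer: No reduce-reduce conflicts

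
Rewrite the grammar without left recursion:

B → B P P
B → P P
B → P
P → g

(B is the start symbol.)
B is directly left-recursive. The standard transformation for
  A → A α₁ | ... | A α_m | β₁ | ... | β_n
is
  A  → β₁ A' | ... | β_n A'
  A' → α₁ A' | ... | α_m A' | ε

B → P P becomes B → P P B'
B → P becomes B → P B'
B → B P P becomes B' → P P B'
Add B' → ε

Productions for other non-terminals are unchanged:
  P → g

Resulting grammar:
B → P P B'
B → P B'
B' → P P B'
B' → ε
P → g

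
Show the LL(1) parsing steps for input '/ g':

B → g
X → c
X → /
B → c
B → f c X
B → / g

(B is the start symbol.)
Stack is shown with the top on the left.

Stack  Input  Action
--------------------
B $    / g $  output B → / g
/ g $  / g $  match '/'
g $    g $    match 'g'
$      $      accept

The string is accepted.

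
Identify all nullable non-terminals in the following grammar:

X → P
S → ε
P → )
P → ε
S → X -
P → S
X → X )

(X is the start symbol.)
ε-productions: S → ε, P → ε
So S, P are immediately nullable.
X → P: every symbol on the right is nullable, so X is nullable too.
Every non-terminal is now nullable.
Nullable = { 'P', 'S', 'X' }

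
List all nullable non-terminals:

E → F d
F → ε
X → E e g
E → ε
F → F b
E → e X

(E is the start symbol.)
ε-productions: F → ε, E → ε
So F, E are immediately nullable.
No further non-terminal can be added: every production for the remaining non-terminals contains a terminal or a non-nullable non-terminal.
Nullable = { 'E', 'F' }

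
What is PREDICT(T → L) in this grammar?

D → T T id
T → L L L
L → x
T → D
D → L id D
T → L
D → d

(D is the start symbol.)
PREDICT(T → L) = (FIRST(RHS) \ {ε}) ∪ (FOLLOW(T) if ε ∈ FIRST(RHS), i.e. RHS ⇒* ε)
FIRST(L) = { 'x' }
FIRST(L) = { 'x' }
ε ∉ FIRST(L), so FOLLOW(T) is not added.
PREDICT(T → L) = { 'x' }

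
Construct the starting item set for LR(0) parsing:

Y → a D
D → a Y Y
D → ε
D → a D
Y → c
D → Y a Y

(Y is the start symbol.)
{ [Y → . a D], [Y → . c], [Y' → . Y] }

First, augment the grammar with Y' → Y
I₀ = CLOSURE({ [Y' → . Y] }):
  [Y' → . Y] has the dot before Y: add [Y → . a D], [Y → . c]
No further items can be added.

I₀ = { [Y → . a D], [Y → . c], [Y' → . Y] }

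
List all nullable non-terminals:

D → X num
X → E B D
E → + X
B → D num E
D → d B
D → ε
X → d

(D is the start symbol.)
A non-terminal is nullable if it can derive ε (the empty string): either it has an ε-production, or it has a production whose right-hand side consists entirely of nullable non-terminals.

ε-productions: D → ε
So D is immediately nullable.
No further non-terminal can be added: every production for the remaining non-terminals contains a terminal or a non-nullable non-terminal.
Nullable = { 'D' }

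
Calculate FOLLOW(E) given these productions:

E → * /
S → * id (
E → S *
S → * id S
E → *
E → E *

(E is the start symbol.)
{ $, '*' }

To compute FOLLOW(E), find every occurrence of E on a right-hand side N → α E β: add FIRST(β) \ {ε}, and if β is empty or nullable also add FOLLOW(N). Iterate to a fixed point.

E is the start symbol, so $ ∈ FOLLOW(E).
In E → E *: E is followed by '*', add FIRST('*') \ {ε} = { '*' }

Taking the union: FOLLOW(E) = { $, '*' }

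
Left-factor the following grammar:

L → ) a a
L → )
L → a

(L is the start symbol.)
L → ) L'
L' → a a
L' → ε
L → a

Left-factoring transforms A → αβ₁ | αβ₂ into A → αA' and A' → β₁ | β₂
(α is the longest common prefix among the alternatives). Repeat until
no nonterminal has two alternatives with a common prefix.

Round 1: L has alternatives sharing prefix ')'. Introduce L': L → ) L'
  Add: L' → a a
  Add: L' → ε

No remaining common prefixes — done.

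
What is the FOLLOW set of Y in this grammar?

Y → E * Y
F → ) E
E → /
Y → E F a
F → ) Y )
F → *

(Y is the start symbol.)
To compute FOLLOW(Y), find every occurrence of Y on a right-hand side N → α Y β: add FIRST(β) \ {ε}, and if β is empty or nullable also add FOLLOW(N). Iterate to a fixed point.

Y is the start symbol, so $ ∈ FOLLOW(Y).
In Y → E * Y: Y is at the end; this adds FOLLOW(Y) to itself — nothing new
In F → ) Y ): Y is followed by ')', add FIRST(')') \ {ε} = { ')' }

Taking the union: FOLLOW(Y) = { $, ')' }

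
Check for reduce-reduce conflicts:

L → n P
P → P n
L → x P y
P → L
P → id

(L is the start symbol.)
No reduce-reduce conflicts

A reduce-reduce conflict occurs when an LR(0) state has two complete items [A → α .] and [B → β .] — both call for a reduction, and with no lookahead the parser cannot choose between them.

Augment with L' → L and build the canonical LR(0) collection (I0 = CLOSURE({[L' → . L]}), then GOTO on every symbol after a dot until no new states appear). It has 10 states:
  I0: { [L → . n P], [L → . x P y], [L' → . L] }  — shift
  I1: { [L' → L .] }  — accept
  I2: { [L → . n P], [L → . x P y], [L → n . P], [P → . L], [P → . P n], [P → . id] }  — shift
  I3: { [L → . n P], [L → . x P y], [L → x . P y], [P → . L], [P → . P n], [P → . id] }  — shift
  I4: { [P → L .] }  — reduce
  I5: { [L → x P . y], [P → P . n] }  — shift
  I6: { [P → id .] }  — reduce
  I7: { [P → P n .] }  — reduce
  I8: { [L → x P y .] }  — reduce
  I9: { [L → n P .], [P → P . n] }  — shift, reduce

No state contains more than one complete item.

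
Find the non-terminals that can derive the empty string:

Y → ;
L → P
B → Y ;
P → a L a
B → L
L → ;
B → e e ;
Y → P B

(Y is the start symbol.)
There are no ε-productions, so no non-terminal can derive ε.
No non-terminals are nullable.

Answer: None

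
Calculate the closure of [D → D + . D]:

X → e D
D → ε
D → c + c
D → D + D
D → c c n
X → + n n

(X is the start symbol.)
{ [D → . D + D], [D → . c + c], [D → . c c n], [D → .], [D → D + . D] }

To compute CLOSURE, for each item [A → α.Bβ] where B is a non-terminal, add [B → .γ] for all productions B → γ; repeat for the newly added items until nothing changes.

Start with: [D → D + . D]
  [D → D + . D] has the dot before D: add [D → .], [D → . c + c], [D → . D + D], [D → . c c n]
No further items can be added.

CLOSURE = { [D → . D + D], [D → . c + c], [D → . c c n], [D → .], [D → D + . D] }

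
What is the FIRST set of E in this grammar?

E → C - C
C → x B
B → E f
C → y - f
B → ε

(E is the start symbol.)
FIRST sets of the other non-terminals involved (by the same procedure, iterated to a fixed point):
  FIRST(C) = { 'x', 'y' }

From E → C - C:
  - C is a non-terminal: add FIRST(C) \ {ε} = { 'x', 'y' }
    C is not nullable, so stop

Collecting: FIRST(E) = { 'x', 'y' }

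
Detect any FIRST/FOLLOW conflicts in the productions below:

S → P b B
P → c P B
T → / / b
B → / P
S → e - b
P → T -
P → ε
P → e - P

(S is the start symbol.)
Nullable non-terminals: P.
FIRST sets used below: FIRST(T) = { '/' }

P: nullable alternative(s) P → ε; FOLLOW(P) = { $, '/', 'b' }
  P → c P B: FIRST \ {ε} = { 'c' } — disjoint from FOLLOW(P)
  P → T -: FIRST \ {ε} = { '/' } — overlaps FOLLOW(P) on { '/' }: CONFLICT
  P → ε: FIRST \ {ε} = { } — this is the only nullable alternative, skip
  P → e - P: FIRST \ {ε} = { 'e' } — disjoint from FOLLOW(P)

B, S, T have no nullable alternative, so no FIRST/FOLLOW check is needed there.

So the grammar has 1 FIRST/FOLLOW conflict (marked CONFLICT above).

Answer: Yes. P → T '-' with FOLLOW(P) on { '/' }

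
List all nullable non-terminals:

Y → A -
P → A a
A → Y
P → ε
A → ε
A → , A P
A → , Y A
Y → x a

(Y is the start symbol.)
{ 'A', 'P' }

A non-terminal is nullable if it can derive ε (the empty string): either it has an ε-production, or it has a production whose right-hand side consists entirely of nullable non-terminals.

ε-productions: P → ε, A → ε
So P, A are immediately nullable.
No further non-terminal can be added: every production for the remaining non-terminals contains a terminal or a non-nullable non-terminal.
Nullable = { 'A', 'P' }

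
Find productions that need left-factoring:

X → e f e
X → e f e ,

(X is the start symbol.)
Left-factoring is needed when two productions for the same non-terminal
share a common prefix on the right-hand side.

Productions for X:
  X → e f e
  X → e f e ,

Found common prefix 'e f e' in productions for X

Answer: Yes, X has productions with common prefix 'e f e'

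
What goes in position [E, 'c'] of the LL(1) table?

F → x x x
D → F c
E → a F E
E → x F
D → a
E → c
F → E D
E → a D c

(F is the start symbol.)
To find M[E, 'c'], we find productions for E where 'c' is in the predict set (PREDICT(N → α) = (FIRST(α) \ {ε}) ∪ (FOLLOW(N) if α ⇒* ε)).

E → a F E: PREDICT = { 'a' }
E → x F: PREDICT = { 'x' }
E → c: PREDICT = { 'c' }
  'c' is in predict set, so this production goes in M[E, 'c']
E → a D c: PREDICT = { 'a' }

M[E, 'c'] = E → c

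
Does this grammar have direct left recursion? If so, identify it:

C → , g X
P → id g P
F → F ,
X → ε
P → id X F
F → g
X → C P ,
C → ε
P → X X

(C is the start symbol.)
C → , g X: starts with ','
P → id g P: starts with id
F → F ,: LEFT RECURSIVE (starts with F)
X → ε: starts with ε
P → id X F: starts with id
F → g: starts with g
X → C P ,: starts with C
C → ε: starts with ε
P → X X: starts with X

The grammar has direct left recursion on: F.

Answer: Yes, F is left-recursive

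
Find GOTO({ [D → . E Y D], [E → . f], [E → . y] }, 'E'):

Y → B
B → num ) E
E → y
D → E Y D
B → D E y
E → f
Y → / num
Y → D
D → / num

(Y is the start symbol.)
{ [B → . D E y], [B → . num ) E], [D → . / num], [D → . E Y D], [D → E . Y D], [E → . f], [E → . y], [Y → . / num], [Y → . B], [Y → . D] }

GOTO(I, 'E') = CLOSURE({ [A → αX.β] : [A → α.Xβ] ∈ I, X = 'E' })

Items with dot before 'E', with the dot advanced:
  [D → . E Y D] → [D → E . Y D]
Closure of the advanced items:
  [D → E . Y D] has the dot before Y: add [Y → . B], [Y → . / num], [Y → . D]
  [Y → . B] has the dot before B: add [B → . num ) E], [B → . D E y]
  [Y → . D] has the dot before D: add [D → . E Y D], [D → . / num]
  [D → . E Y D] has the dot before E: add [E → . y], [E → . f]

GOTO = { [B → . D E y], [B → . num ) E], [D → . / num], [D → . E Y D], [D → E . Y D], [E → . f], [E → . y], [Y → . / num], [Y → . B], [Y → . D] }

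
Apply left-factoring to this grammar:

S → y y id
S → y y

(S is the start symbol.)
S → y y S'
S' → id
S' → ε

Left-factoring transforms A → αβ₁ | αβ₂ into A → αA' and A' → β₁ | β₂
(α is the longest common prefix among the alternatives). Repeat until
no nonterminal has two alternatives with a common prefix.

Round 1: S has alternatives sharing prefix 'y y'. Introduce S': S → y y S'
  Add: S' → id
  Add: S' → ε

No remaining common prefixes — done.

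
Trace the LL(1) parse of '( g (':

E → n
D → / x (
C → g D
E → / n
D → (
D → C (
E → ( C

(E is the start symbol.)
LL(1) parsing maintains a stack (initially the start symbol over $) and the input. At each step: if the stack top is a terminal, match it against the current input token; if it is a non-terminal N, replace it with the RHS of M[N, lookahead] (the unique production whose predict set contains the lookahead).

Stack is shown with the top on the left.

Stack  Input    Action
----------------------
E $    ( g ( $  output E → ( C
( C $  ( g ( $  match '('
C $    g ( $    output C → g D
g D $  g ( $    match 'g'
D $    ( $      output D → (
( $    ( $      match '('
$      $        accept

The string is accepted.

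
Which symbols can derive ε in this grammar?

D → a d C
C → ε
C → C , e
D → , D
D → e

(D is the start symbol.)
ε-productions: C → ε
So C is immediately nullable.
No further non-terminal can be added: every production for the remaining non-terminals contains a terminal or a non-nullable non-terminal.
Nullable = { 'C' }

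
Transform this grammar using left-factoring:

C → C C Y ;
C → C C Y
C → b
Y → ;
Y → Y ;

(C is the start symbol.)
Left-factoring transforms A → αβ₁ | αβ₂ into A → αA' and A' → β₁ | β₂
(α is the longest common prefix among the alternatives). Repeat until
no nonterminal has two alternatives with a common prefix.

Round 1: C has alternatives sharing prefix 'C C Y'. Introduce C': C → C C Y C'
  Add: C' → ;
  Add: C' → ε

No remaining common prefixes — done.

Resulting grammar:
C → C C Y C'
C' → ;
C' → ε
C → b
Y → ;
Y → Y ;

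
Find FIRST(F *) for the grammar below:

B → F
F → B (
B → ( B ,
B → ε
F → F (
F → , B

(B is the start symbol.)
{ '(', ',' }

FIRST sets of the non-terminals involved (from the grammar, by fixed-point iteration):
  FIRST(F) = { '(', ',' }

To compute FIRST(F *), process the symbols left to right:
Symbol F is a non-terminal. Add FIRST(F) \ {ε} = { '(', ',' }
F is not nullable (ε ∉ FIRST(F)), so stop here.
FIRST(F *) = { '(', ',' }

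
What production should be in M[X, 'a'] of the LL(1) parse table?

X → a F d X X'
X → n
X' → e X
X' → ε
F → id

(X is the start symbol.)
X → a F d X X'

To find M[X, 'a'], we find productions for X where 'a' is in the predict set (PREDICT(N → α) = (FIRST(α) \ {ε}) ∪ (FOLLOW(N) if α ⇒* ε)).

X → a F d X X': PREDICT = { 'a' }
  'a' is in predict set, so this production goes in M[X, 'a']
X → n: PREDICT = { 'n' }

M[X, 'a'] = X → a F d X X'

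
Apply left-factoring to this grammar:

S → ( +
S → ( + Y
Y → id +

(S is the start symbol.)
Left-factoring transforms A → αβ₁ | αβ₂ into A → αA' and A' → β₁ | β₂
(α is the longest common prefix among the alternatives). Repeat until
no nonterminal has two alternatives with a common prefix.

Round 1: S has alternatives sharing prefix '( +'. Introduce S': S → ( + S'
  Add: S' → ε
  Add: S' → Y

No remaining common prefixes — done.

Resulting grammar:
S → ( + S'
S' → ε
S' → Y
Y → id +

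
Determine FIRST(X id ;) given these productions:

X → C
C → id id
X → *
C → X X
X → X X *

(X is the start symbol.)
{ '*', 'id' }

FIRST sets of the non-terminals involved (from the grammar, by fixed-point iteration):
  FIRST(X) = { '*', 'id' }

To compute FIRST(X id ;), process the symbols left to right:
Symbol X is a non-terminal. Add FIRST(X) \ {ε} = { '*', 'id' }
X is not nullable (ε ∉ FIRST(X)), so stop here.
FIRST(X id ;) = { '*', 'id' }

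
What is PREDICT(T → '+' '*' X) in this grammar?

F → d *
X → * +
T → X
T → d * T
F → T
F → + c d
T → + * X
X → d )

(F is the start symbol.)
{ '+' }

PREDICT(T → '+' '*' X) = (FIRST(RHS) \ {ε}) ∪ (FOLLOW(T) if ε ∈ FIRST(RHS), i.e. RHS ⇒* ε)
FIRST('+' '*' X) = { '+' }
ε ∉ FIRST('+' '*' X), so FOLLOW(T) is not added.
PREDICT(T → '+' '*' X) = { '+' }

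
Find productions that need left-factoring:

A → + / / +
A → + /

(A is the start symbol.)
Yes, A has productions with common prefix '+ /'

Left-factoring is needed when two productions for the same non-terminal
share a common prefix on the right-hand side.

Productions for A:
  A → + / / +
  A → + /

Found common prefix '+ /' in productions for A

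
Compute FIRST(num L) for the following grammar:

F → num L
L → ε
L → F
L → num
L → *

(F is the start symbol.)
To compute FIRST(num L), process the symbols left to right:
Symbol num is a terminal. Add 'num' and stop.
FIRST(num L) = { 'num' }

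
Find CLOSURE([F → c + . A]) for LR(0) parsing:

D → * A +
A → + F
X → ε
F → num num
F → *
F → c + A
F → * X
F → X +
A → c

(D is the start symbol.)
{ [A → . + F], [A → . c], [F → c + . A] }

To compute CLOSURE, for each item [A → α.Bβ] where B is a non-terminal, add [B → .γ] for all productions B → γ; repeat for the newly added items until nothing changes.

Start with: [F → c + . A]
  [F → c + . A] has the dot before A: add [A → . + F], [A → . c]
No further items can be added.

CLOSURE = { [A → . + F], [A → . c], [F → c + . A] }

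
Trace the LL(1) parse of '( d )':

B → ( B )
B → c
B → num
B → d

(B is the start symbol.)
LL(1) parsing maintains a stack (initially the start symbol over $) and the input. At each step: if the stack top is a terminal, match it against the current input token; if it is a non-terminal N, replace it with the RHS of M[N, lookahead] (the unique production whose predict set contains the lookahead).

Stack is shown with the top on the left.

Stack    Input    Action
------------------------
B $      ( d ) $  output B → ( B )
( B ) $  ( d ) $  match '('
B ) $    d ) $    output B → d
d ) $    d ) $    match 'd'
) $      ) $      match ')'
$        $        accept

The string is accepted.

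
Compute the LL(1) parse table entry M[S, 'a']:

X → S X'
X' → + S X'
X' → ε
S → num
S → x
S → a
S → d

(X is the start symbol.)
S → a

To find M[S, 'a'], we find productions for S where 'a' is in the predict set (PREDICT(N → α) = (FIRST(α) \ {ε}) ∪ (FOLLOW(N) if α ⇒* ε)).

S → num: PREDICT = { 'num' }
S → x: PREDICT = { 'x' }
S → a: PREDICT = { 'a' }
  'a' is in predict set, so this production goes in M[S, 'a']
S → d: PREDICT = { 'd' }

M[S, 'a'] = S → a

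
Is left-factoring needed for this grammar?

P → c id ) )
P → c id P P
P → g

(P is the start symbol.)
Yes, P has productions with common prefix 'c id'

Left-factoring is needed when two productions for the same non-terminal
share a common prefix on the right-hand side.

Productions for P:
  P → c id ) )
  P → c id P P
  P → g

Found common prefix 'c id' in productions for P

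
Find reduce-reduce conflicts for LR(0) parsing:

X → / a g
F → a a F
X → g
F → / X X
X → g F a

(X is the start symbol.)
Augment with X' → X and build the canonical LR(0) collection (I0 = CLOSURE({[X' → . X]}), then GOTO on every symbol after a dot until no new states appear). It has 14 states:
  I0: { [X → . / a g], [X → . g F a], [X → . g], [X' → . X] }  — shift
  I1: { [X → / . a g] }  — shift
  I2: { [X' → X .] }  — accept
  I3: { [F → . / X X], [F → . a a F], [X → g . F a], [X → g .] }  — shift, reduce
  I4: { [F → / . X X], [X → . / a g], [X → . g F a], [X → . g] }  — shift
  I5: { [X → g F . a] }  — shift
  I6: { [F → a . a F] }  — shift
  I7: { [F → . / X X], [F → . a a F], [F → a a . F] }  — shift
  I8: { [F → a a F .] }  — reduce
  I9: { [X → g F a .] }  — reduce
  I10: { [F → / X . X], [X → . / a g], [X → . g F a], [X → . g] }  — shift
  I11: { [F → / X X .] }  — reduce
  I12: { [X → / a . g] }  — shift
  I13: { [X → / a g .] }  — reduce

No state contains more than one complete item.

Answer: No reduce-reduce conflicts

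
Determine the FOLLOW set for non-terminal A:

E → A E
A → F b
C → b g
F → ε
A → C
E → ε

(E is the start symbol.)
{ $, 'b' }

To compute FOLLOW(A), find every occurrence of A on a right-hand side N → α A β: add FIRST(β) \ {ε}, and if β is empty or nullable also add FOLLOW(N). Iterate to a fixed point.

In E → A E: A is followed by E, add FIRST(E) \ {ε} = { 'b' }
  E is nullable, so also add FOLLOW(E)

The FOLLOW sets referred to above (computed the same way, to a fixed point):
  FOLLOW(E) = { $ }

Taking the union: FOLLOW(A) = { $, 'b' }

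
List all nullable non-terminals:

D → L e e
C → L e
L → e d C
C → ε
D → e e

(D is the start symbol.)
ε-productions: C → ε
So C is immediately nullable.
No further non-terminal can be added: every production for the remaining non-terminals contains a terminal or a non-nullable non-terminal.
Nullable = { 'C' }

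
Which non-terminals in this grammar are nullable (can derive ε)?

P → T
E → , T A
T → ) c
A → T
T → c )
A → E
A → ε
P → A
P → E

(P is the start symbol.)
A non-terminal is nullable if it can derive ε (the empty string): either it has an ε-production, or it has a production whose right-hand side consists entirely of nullable non-terminals.

ε-productions: A → ε
So A is immediately nullable.
P → A: every symbol on the right is nullable, so P is nullable too.
No further non-terminal can be added: every production for the remaining non-terminals contains a terminal or a non-nullable non-terminal.
Nullable = { 'A', 'P' }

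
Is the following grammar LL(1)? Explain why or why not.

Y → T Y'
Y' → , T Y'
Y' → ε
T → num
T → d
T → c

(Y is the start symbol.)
A grammar is LL(1) if for each non-terminal N with multiple productions, the predict sets of those productions are pairwise disjoint, where PREDICT(N → α) = (FIRST(α) \ {ε}) ∪ (FOLLOW(N) if α ⇒* ε).

Relevant sets:
  FOLLOW(Y') = { $ }

For Y':
  PREDICT(Y' → ',' T Y') = { ',' }
  PREDICT(Y' → ε) = { $ }
For T:
  PREDICT(T → num) = { 'num' }
  PREDICT(T → d) = { 'd' }
  PREDICT(T → c) = { 'c' }
Y has a single production, so nothing to check there.

All predict sets are disjoint. The grammar IS LL(1).

Answer: Yes, the grammar is LL(1).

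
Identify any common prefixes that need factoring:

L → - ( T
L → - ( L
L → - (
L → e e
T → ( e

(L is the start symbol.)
Yes, L has productions with common prefix '- ('

Left-factoring is needed when two productions for the same non-terminal
share a common prefix on the right-hand side.

Productions for L:
  L → - ( T
  L → - ( L
  L → - (
  L → e e

Found common prefix '- (' in productions for L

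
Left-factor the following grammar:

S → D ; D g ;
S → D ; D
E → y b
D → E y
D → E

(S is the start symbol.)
Left-factoring transforms A → αβ₁ | αβ₂ into A → αA' and A' → β₁ | β₂
(α is the longest common prefix among the alternatives). Repeat until
no nonterminal has two alternatives with a common prefix.

Round 1: S has alternatives sharing prefix 'D ; D'. Introduce S': S → D ; D S'
  Add: S' → g ;
  Add: S' → ε

Round 2: D has alternatives sharing prefix 'E'. Introduce D': D → E D'
  Add: D' → y
  Add: D' → ε

No remaining common prefixes — done.

Resulting grammar:
S → D ; D S'
S' → g ;
S' → ε
E → y b
D → E D'
D' → y
D' → ε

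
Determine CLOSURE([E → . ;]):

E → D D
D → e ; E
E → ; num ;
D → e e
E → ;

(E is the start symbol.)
To compute CLOSURE, for each item [A → α.Bβ] where B is a non-terminal, add [B → .γ] for all productions B → γ; repeat for the newly added items until nothing changes.

Start with: [E → . ;]
The dot precedes the terminal ';', so nothing is added.

CLOSURE = { [E → . ;] }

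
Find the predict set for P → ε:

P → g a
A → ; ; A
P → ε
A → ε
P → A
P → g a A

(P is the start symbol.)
{ $ }

PREDICT(P → ε) = (FIRST(RHS) \ {ε}) ∪ (FOLLOW(P) if ε ∈ FIRST(RHS), i.e. RHS ⇒* ε)
The right-hand side is ε (FIRST(ε) = { ε }), so the predict set is FOLLOW(P) = { $ }
PREDICT(P → ε) = { $ }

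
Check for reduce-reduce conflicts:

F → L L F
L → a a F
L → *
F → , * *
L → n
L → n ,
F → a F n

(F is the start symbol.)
No reduce-reduce conflicts

A reduce-reduce conflict occurs when an LR(0) state has two complete items [A → α .] and [B → β .] — both call for a reduction, and with no lookahead the parser cannot choose between them.

Augment with F' → F and build the canonical LR(0) collection (I0 = CLOSURE({[F' → . F]}), then GOTO on every symbol after a dot until no new states appear). It has 19 states:
  I0: { [F → . , * *], [F → . L L F], [F → . a F n], [F' → . F], [L → . *], [L → . a a F], [L → . n ,], [L → . n] }  — shift
  I1: { [L → * .] }  — reduce
  I2: { [F → , . * *] }  — shift
  I3: { [F' → F .] }  — accept
  I4: { [F → L . L F], [L → . *], [L → . a a F], [L → . n ,], [L → . n] }  — shift
  I5: { [F → . , * *], [F → . L L F], [F → . a F n], [F → a . F n], [L → . *], [L → . a a F], [L → . n ,], [L → . n], [L → a . a F] }  — shift
  I6: { [L → n . ,], [L → n .] }  — shift, reduce
  I7: { [L → n , .] }  — reduce
  I8: { [F → a F . n] }  — shift
  I9: { [F → . , * *], [F → . L L F], [F → . a F n], [F → a . F n], [L → . *], [L → . a a F], [L → . n ,], [L → . n], [L → a . a F], [L → a a . F] }  — shift
  I10: { [F → a F . n], [L → a a F .] }  — shift, reduce
  I11: { [F → a F n .] }  — reduce
  I12: { [F → . , * *], [F → . L L F], [F → . a F n], [F → L L . F], [L → . *], [L → . a a F], [L → . n ,], [L → . n] }  — shift
  I13: { [L → a . a F] }  — shift
  I14: { [F → . , * *], [F → . L L F], [F → . a F n], [L → . *], [L → . a a F], [L → . n ,], [L → . n], [L → a a . F] }  — shift
  I15: { [L → a a F .] }  — reduce
  I16: { [F → L L F .] }  — reduce
  I17: { [F → , * . *] }  — shift
  I18: { [F → , * * .] }  — reduce

No state contains more than one complete item.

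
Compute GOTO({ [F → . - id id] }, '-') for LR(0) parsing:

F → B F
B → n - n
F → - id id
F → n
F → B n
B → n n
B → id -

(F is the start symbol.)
{ [F → - . id id] }

GOTO(I, '-') = CLOSURE({ [A → αX.β] : [A → α.Xβ] ∈ I, X = '-' })

Items with dot before '-', with the dot advanced:
  [F → . - id id] → [F → - . id id]
Closure adds nothing (no advanced item has the dot before a non-terminal).

GOTO = { [F → - . id id] }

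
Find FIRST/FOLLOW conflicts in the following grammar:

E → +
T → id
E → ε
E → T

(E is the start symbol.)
A FIRST/FOLLOW conflict occurs when a non-terminal N has a nullable alternative N → β (β ⇒* ε) and another alternative N → α with FIRST(α) ∩ FOLLOW(N) ≠ ∅: on such a lookahead the parser cannot decide between expanding α and letting N vanish via β.

Nullable non-terminals: E.
FIRST sets used below: FIRST(T) = { 'id' }

E: nullable alternative(s) E → ε; FOLLOW(E) = { $ }
  E → +: FIRST \ {ε} = { '+' } — disjoint from FOLLOW(E)
  E → ε: FIRST \ {ε} = { } — this is the only nullable alternative, skip
  E → T: FIRST \ {ε} = { 'id' } — disjoint from FOLLOW(E)

T has no nullable alternative, so no FIRST/FOLLOW check is needed there.

No FIRST/FOLLOW conflicts found.

Answer: No FIRST/FOLLOW conflicts.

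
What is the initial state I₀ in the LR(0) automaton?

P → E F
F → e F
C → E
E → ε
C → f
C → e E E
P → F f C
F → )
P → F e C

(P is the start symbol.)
First, augment the grammar with P' → P
I₀ = CLOSURE({ [P' → . P] }):
  [P' → . P] has the dot before P: add [P → . E F], [P → . F f C], [P → . F e C]
  [P → . E F] has the dot before E: add [E → .]
  [P → . F f C] has the dot before F: add [F → . e F], [F → . )]
No further items can be added.

I₀ = { [E → .], [F → . )], [F → . e F], [P → . E F], [P → . F e C], [P → . F f C], [P' → . P] }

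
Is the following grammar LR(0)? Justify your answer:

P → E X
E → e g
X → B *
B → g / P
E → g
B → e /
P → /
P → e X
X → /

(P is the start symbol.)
Augment with P' → P and build the canonical LR(0) collection (I0 = CLOSURE({[P' → . P]}), then GOTO on every symbol after a dot until no new states appear). It has 17 states:
  I0: { [E → . e g], [E → . g], [P → . /], [P → . E X], [P → . e X], [P' → . P] }  — shift
  I1: { [P → / .] }  — reduce
  I2: { [B → . e /], [B → . g / P], [P → E . X], [X → . /], [X → . B *] }  — shift
  I3: { [P' → P .] }  — accept
  I4: { [B → . e /], [B → . g / P], [E → e . g], [P → e . X], [X → . /], [X → . B *] }  — shift
  I5: { [E → g .] }  — reduce
  I6: { [X → / .] }  — reduce
  I7: { [X → B . *] }  — shift
  I8: { [P → e X .] }  — reduce
  I9: { [B → e . /] }  — shift
  I10: { [B → g . / P], [E → e g .] }  — shift, reduce
  I11: { [B → g / . P], [E → . e g], [E → . g], [P → . /], [P → . E X], [P → . e X] }  — shift
  I12: { [B → g / P .] }  — reduce
  I13: { [B → e / .] }  — reduce
  I14: { [X → B * .] }  — reduce
  I15: { [P → E X .] }  — reduce
  I16: { [B → g . / P] }  — shift

Conflict in state I10:
  Shift-reduce conflict between [E → e g .] and [B → g . / P]
So the grammar is NOT LR(0).

Answer: No. Shift-reduce conflict between [E → e g .] and [B → g . / P]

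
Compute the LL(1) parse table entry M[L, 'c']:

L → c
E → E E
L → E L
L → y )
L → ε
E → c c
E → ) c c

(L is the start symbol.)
To find M[L, 'c'], we find productions for L where 'c' is in the predict set (PREDICT(N → α) = (FIRST(α) \ {ε}) ∪ (FOLLOW(N) if α ⇒* ε)).

Relevant sets:
  FIRST(E) = { ')', 'c' }
  FOLLOW(L) = { $ }

L → c: PREDICT = { 'c' }
  'c' is in predict set, so this production goes in M[L, 'c']
L → E L: PREDICT = { ')', 'c' }
  'c' is in predict set, so this production goes in M[L, 'c']
L → y ): PREDICT = { 'y' }
L → ε: PREDICT = { $ }

M[L, 'c'] = L → c, L → E L  (a multiply-defined cell — the grammar is not LL(1))

Answer: L → c, L → E L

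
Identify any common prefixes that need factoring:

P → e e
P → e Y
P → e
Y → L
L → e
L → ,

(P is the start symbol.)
Left-factoring is needed when two productions for the same non-terminal
share a common prefix on the right-hand side.

Productions for P:
  P → e e
  P → e Y
  P → e
Productions for L:
  L → e
  L → ,

Found common prefix 'e' in productions for P

Answer: Yes, P has productions with common prefix 'e'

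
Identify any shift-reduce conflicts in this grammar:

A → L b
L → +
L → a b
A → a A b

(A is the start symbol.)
No shift-reduce conflicts

A shift-reduce conflict occurs when an LR(0) state has both:
  - a complete (reduce) item [A → α .] (dot at the end), and
  - a shift item [B → β . c γ] (dot before a terminal).

Augment with A' → A and build the canonical LR(0) collection (I0 = CLOSURE({[A' → . A]}), then GOTO on every symbol after a dot until no new states appear). It has 9 states:
  I0: { [A → . L b], [A → . a A b], [A' → . A], [L → . +], [L → . a b] }  — shift
  I1: { [L → + .] }  — reduce
  I2: { [A' → A .] }  — accept
  I3: { [A → L . b] }  — shift
  I4: { [A → . L b], [A → . a A b], [A → a . A b], [L → . +], [L → . a b], [L → a . b] }  — shift
  I5: { [A → a A . b] }  — shift
  I6: { [L → a b .] }  — reduce
  I7: { [A → a A b .] }  — reduce
  I8: { [A → L b .] }  — reduce

No state contains both a complete item and a shift item.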